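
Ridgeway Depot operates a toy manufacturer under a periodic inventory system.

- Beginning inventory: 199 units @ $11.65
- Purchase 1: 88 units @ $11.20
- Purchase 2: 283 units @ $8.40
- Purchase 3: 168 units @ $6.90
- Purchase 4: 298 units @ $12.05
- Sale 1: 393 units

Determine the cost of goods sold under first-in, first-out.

COGS = $4,194.35

Sale 1 (393) [FIFO — oldest first]: 199 @ $11.65 + 88 @ $11.20 + 106 @ $8.40 = $4,194.35
Ending inventory: 177 @ $8.40 + 168 @ $6.90 + 298 @ $12.05 = $6,236.90
Check: goods available $10,431.25 = COGS $4,194.35 + ending $6,236.90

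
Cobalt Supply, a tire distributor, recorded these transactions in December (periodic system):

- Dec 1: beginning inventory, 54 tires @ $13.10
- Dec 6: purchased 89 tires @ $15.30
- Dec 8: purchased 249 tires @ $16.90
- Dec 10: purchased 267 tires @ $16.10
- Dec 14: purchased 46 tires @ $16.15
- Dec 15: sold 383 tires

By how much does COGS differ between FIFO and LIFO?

FIFO COGS: 54 @ $13.10 + 89 @ $15.30 + 240 @ $16.90 = $6,125.10
LIFO COGS: 46 @ $16.15 + 267 @ $16.10 + 70 @ $16.90 = $6,224.60
Difference = |$6,125.10 − $6,224.60| = $99.50

$99.50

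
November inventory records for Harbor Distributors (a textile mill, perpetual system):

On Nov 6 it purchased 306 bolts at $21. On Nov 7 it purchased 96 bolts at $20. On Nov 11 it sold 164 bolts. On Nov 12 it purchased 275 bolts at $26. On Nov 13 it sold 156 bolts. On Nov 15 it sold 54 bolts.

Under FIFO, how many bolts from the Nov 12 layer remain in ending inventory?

275

Nov 11, 164 sold [FIFO — oldest first]: 164 @ $21 = $3,444
Nov 13, 156 sold [FIFO — oldest first]: 142 @ $21 + 14 @ $20 = $3,262
Nov 15, 54 sold [FIFO — oldest first]: 54 @ $20 = $1,080
Total COGS = $3,444 + $3,262 + $1,080 = $7,786
Ending inventory: 28 @ $20 + 275 @ $26 = $7,710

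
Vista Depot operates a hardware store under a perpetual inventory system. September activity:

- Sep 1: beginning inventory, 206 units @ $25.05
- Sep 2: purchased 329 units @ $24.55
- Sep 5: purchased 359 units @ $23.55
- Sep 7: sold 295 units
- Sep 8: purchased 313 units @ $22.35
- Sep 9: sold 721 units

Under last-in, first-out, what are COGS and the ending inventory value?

Sep 7, 295 sold [LIFO — newest first]: 295 @ $23.55 = $6,947.25
Sep 9, 721 sold [LIFO — newest first]: 313 @ $22.35 + 64 @ $23.55 + 329 @ $24.55 + 15 @ $25.05 = $16,955.45
Total COGS = $6,947.25 + $16,955.45 = $23,902.70
Ending inventory: 191 @ $25.05 = $4,784.55

COGS = $23,902.70; ending inventory = $4,784.55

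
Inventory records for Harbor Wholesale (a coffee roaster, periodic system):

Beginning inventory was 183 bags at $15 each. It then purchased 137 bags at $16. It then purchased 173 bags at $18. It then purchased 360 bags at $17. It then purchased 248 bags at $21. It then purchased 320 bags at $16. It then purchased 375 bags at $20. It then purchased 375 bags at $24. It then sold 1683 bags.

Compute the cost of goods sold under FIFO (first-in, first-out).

Sale 1 (1683) [FIFO — oldest first]: 183 @ $15 + 137 @ $16 + 173 @ $18 + 360 @ $17 + 248 @ $21 + 320 @ $16 + 262 @ $20 = $29,739
Ending inventory: 113 @ $20 + 375 @ $24 = $11,260

COGS = $29,739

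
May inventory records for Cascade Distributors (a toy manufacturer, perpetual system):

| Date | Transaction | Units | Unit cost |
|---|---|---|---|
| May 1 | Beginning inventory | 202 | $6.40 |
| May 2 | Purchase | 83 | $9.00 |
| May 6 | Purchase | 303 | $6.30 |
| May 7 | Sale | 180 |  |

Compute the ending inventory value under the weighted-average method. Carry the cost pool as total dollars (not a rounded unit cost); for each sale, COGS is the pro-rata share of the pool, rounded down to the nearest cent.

Ending inventory = $2,739.92

After May 1: 202 on hand, pool $1,292.80 (≈ $6.4000 each)
After May 2: 285 on hand, pool $2,039.80 (≈ $7.1572 each)
After May 6: 588 on hand, pool $3,948.70 (≈ $6.7155 each)
May 7, sell 180: 180/588 × $3,948.70 → $1,208.78
Ending inventory (cost pool remaining) = $2,739.92
Check: goods available $3,948.70 = COGS $1,208.78 + ending $2,739.92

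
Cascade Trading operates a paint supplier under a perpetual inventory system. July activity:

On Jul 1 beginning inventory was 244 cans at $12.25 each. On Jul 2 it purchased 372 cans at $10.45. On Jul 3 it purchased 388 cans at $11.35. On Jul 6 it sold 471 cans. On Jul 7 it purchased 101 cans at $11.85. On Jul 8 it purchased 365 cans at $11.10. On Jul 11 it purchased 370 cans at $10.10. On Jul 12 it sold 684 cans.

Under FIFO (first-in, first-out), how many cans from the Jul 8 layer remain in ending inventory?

315

Jul 6, 471 sold [FIFO — oldest first]: 244 @ $12.25 + 227 @ $10.45 = $5,361.15
Jul 12, 684 sold [FIFO — oldest first]: 145 @ $10.45 + 388 @ $11.35 + 101 @ $11.85 + 50 @ $11.10 = $7,670.90
Total COGS = $5,361.15 + $7,670.90 = $13,032.05
Ending inventory: 315 @ $11.10 + 370 @ $10.10 = $7,233.50
Check: goods available $20,265.55 = COGS $13,032.05 + ending $7,233.50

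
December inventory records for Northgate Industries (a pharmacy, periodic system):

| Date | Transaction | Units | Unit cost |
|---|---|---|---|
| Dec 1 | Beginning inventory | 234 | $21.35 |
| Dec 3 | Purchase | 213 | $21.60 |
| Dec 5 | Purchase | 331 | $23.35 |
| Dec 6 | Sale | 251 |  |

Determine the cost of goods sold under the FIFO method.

COGS = $5,363.10

Dec 6, 251 sold [FIFO — oldest first]: 234 @ $21.35 + 17 @ $21.60 = $5,363.10
Ending inventory: 196 @ $21.60 + 331 @ $23.35 = $11,962.45
Check: goods available $17,325.55 = COGS $5,363.10 + ending $11,962.45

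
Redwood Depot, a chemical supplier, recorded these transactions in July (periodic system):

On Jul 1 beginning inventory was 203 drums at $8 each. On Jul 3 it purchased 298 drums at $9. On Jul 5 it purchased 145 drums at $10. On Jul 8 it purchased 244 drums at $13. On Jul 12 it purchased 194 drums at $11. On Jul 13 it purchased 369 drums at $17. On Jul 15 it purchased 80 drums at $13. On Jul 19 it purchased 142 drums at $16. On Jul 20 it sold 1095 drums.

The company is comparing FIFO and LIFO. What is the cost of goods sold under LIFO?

COGS = $15,551

FIFO COGS: 203 @ $8 + 298 @ $9 + 145 @ $10 + 244 @ $13 + 194 @ $11 + 11 @ $17 = $11,249
LIFO COGS: 142 @ $16 + 80 @ $13 + 369 @ $17 + 194 @ $11 + 244 @ $13 + 66 @ $10 = $15,551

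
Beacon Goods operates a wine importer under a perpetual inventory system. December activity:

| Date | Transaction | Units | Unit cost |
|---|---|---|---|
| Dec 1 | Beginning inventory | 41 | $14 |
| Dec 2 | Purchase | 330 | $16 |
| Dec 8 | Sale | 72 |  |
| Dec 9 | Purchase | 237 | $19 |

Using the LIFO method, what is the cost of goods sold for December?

Dec 8, 72 sold [LIFO — newest first]: 72 @ $16 = $1,152
Ending inventory: 41 @ $14 + 258 @ $16 + 237 @ $19 = $9,205
Check: goods available $10,357 = COGS $1,152 + ending $9,205

COGS = $1,152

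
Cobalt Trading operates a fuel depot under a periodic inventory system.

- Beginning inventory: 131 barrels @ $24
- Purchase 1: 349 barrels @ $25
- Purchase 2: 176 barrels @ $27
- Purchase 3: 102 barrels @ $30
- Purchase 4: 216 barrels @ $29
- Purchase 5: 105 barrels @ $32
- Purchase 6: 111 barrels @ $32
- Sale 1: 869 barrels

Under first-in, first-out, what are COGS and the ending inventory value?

COGS = $22,900; ending inventory = $9,957

Sale 1 (869) [FIFO — oldest first]: 131 @ $24 + 349 @ $25 + 176 @ $27 + 102 @ $30 + 111 @ $29 = $22,900
Ending inventory: 105 @ $29 + 105 @ $32 + 111 @ $32 = $9,957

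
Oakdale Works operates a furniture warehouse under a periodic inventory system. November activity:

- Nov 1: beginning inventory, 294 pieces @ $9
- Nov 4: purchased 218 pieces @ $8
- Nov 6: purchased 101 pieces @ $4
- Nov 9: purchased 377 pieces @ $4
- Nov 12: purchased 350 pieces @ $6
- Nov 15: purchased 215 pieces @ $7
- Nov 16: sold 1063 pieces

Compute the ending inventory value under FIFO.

Nov 16, 1063 sold [FIFO — oldest first]: 294 @ $9 + 218 @ $8 + 101 @ $4 + 377 @ $4 + 73 @ $6 = $6,740
Ending inventory: 277 @ $6 + 215 @ $7 = $3,167

Ending inventory = $3,167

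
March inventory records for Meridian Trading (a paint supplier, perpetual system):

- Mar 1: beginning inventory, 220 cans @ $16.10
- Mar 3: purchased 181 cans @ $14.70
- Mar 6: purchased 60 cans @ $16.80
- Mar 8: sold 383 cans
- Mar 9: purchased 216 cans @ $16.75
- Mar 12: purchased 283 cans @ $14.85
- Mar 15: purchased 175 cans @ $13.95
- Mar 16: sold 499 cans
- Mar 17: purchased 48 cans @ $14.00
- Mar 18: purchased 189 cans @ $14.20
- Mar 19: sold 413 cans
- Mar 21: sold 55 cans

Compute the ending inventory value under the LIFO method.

Mar 8, 383 sold [LIFO — newest first]: 60 @ $16.80 + 181 @ $14.70 + 142 @ $16.10 = $5,954.90
Mar 16, 499 sold [LIFO — newest first]: 175 @ $13.95 + 283 @ $14.85 + 41 @ $16.75 = $7,330.55
Mar 19, 413 sold [LIFO — newest first]: 189 @ $14.20 + 48 @ $14.00 + 175 @ $16.75 + 1 @ $16.10 = $6,303.15
Mar 21, 55 sold [LIFO — newest first]: 55 @ $16.10 = $885.50
Total COGS = $5,954.90 + $7,330.55 + $6,303.15 + $885.50 = $20,474.10
Ending inventory: 22 @ $16.10 = $354.20
Check: goods available $20,828.30 = COGS $20,474.10 + ending $354.20

Ending inventory = $354.20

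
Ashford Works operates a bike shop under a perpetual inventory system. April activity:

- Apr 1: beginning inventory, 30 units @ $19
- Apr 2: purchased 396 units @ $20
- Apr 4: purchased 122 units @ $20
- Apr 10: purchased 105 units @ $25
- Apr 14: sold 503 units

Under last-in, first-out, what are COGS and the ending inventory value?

COGS = $10,585; ending inventory = $2,970

Apr 14, 503 sold [LIFO — newest first]: 105 @ $25 + 122 @ $20 + 276 @ $20 = $10,585
Ending inventory: 30 @ $19 + 120 @ $20 = $2,970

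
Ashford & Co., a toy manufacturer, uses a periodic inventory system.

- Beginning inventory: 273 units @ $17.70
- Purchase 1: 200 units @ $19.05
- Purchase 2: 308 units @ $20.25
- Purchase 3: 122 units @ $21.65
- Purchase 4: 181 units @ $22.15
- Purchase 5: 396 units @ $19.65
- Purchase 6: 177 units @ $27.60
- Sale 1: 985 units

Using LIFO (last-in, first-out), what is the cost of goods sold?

Sale 1 (985) [LIFO — newest first]: 177 @ $27.60 + 396 @ $19.65 + 181 @ $22.15 + 122 @ $21.65 + 109 @ $20.25 = $21,524.30
Ending inventory: 273 @ $17.70 + 200 @ $19.05 + 199 @ $20.25 = $12,671.85
Check: goods available $34,196.15 = COGS $21,524.30 + ending $12,671.85

COGS = $21,524.30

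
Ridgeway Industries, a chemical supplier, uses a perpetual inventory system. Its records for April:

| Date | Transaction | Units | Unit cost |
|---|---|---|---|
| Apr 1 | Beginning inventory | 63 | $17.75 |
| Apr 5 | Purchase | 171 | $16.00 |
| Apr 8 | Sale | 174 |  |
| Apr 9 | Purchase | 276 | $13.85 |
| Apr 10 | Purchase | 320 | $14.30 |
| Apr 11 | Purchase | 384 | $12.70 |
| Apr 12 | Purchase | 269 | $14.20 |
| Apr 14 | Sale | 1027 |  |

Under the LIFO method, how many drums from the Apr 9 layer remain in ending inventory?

222

Apr 8, 174 sold [LIFO — newest first]: 171 @ $16.00 + 3 @ $17.75 = $2,789.25
Apr 14, 1027 sold [LIFO — newest first]: 269 @ $14.20 + 384 @ $12.70 + 320 @ $14.30 + 54 @ $13.85 = $14,020.50
Total COGS = $2,789.25 + $14,020.50 = $16,809.75
Ending inventory: 60 @ $17.75 + 222 @ $13.85 = $4,139.70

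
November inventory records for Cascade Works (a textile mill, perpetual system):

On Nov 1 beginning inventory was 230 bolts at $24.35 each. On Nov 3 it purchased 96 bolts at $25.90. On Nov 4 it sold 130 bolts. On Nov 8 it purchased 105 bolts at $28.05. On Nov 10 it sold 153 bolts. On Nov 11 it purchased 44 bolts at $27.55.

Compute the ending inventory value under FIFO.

Ending inventory = $5,271.15

Nov 4, 130 sold [FIFO — oldest first]: 130 @ $24.35 = $3,165.50
Nov 10, 153 sold [FIFO — oldest first]: 100 @ $24.35 + 53 @ $25.90 = $3,807.70
Total COGS = $3,165.50 + $3,807.70 = $6,973.20
Ending inventory: 43 @ $25.90 + 105 @ $28.05 + 44 @ $27.55 = $5,271.15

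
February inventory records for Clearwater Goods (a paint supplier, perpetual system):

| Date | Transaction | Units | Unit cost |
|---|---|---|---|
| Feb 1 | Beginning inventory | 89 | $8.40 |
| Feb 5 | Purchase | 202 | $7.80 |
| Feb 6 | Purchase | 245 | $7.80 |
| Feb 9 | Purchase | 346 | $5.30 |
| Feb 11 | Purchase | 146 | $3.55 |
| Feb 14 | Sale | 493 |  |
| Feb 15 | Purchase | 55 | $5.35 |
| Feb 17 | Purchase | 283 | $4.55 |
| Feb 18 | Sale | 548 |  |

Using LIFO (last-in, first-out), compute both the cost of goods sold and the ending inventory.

Feb 14, 493 sold [LIFO — newest first]: 146 @ $3.55 + 346 @ $5.30 + 1 @ $7.80 = $2,359.90
Feb 18, 548 sold [LIFO — newest first]: 283 @ $4.55 + 55 @ $5.35 + 210 @ $7.80 = $3,219.90
Total COGS = $2,359.90 + $3,219.90 = $5,579.80
Ending inventory: 89 @ $8.40 + 202 @ $7.80 + 34 @ $7.80 = $2,588.40
Check: goods available $8,168.20 = COGS $5,579.80 + ending $2,588.40

COGS = $5,579.80; ending inventory = $2,588.40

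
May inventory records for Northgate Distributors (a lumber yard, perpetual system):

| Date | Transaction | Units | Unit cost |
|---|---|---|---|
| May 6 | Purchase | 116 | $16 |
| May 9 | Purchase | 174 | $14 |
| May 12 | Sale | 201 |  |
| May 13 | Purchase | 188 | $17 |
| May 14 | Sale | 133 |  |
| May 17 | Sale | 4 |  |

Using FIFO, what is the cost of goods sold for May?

May 12, 201 sold [FIFO — oldest first]: 116 @ $16 + 85 @ $14 = $3,046
May 14, 133 sold [FIFO — oldest first]: 89 @ $14 + 44 @ $17 = $1,994
May 17, 4 sold [FIFO — oldest first]: 4 @ $17 = $68
Total COGS = $3,046 + $1,994 + $68 = $5,108
Ending inventory: 140 @ $17 = $2,380

COGS = $5,108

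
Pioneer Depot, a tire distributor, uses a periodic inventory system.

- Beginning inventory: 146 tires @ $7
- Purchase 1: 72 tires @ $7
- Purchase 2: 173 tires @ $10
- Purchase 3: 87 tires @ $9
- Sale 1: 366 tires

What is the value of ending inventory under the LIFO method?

Sale 1 (366) [LIFO — newest first]: 87 @ $9 + 173 @ $10 + 72 @ $7 + 34 @ $7 = $3,255
Ending inventory: 112 @ $7 = $784
Check: goods available $4,039 = COGS $3,255 + ending $784

Ending inventory = $784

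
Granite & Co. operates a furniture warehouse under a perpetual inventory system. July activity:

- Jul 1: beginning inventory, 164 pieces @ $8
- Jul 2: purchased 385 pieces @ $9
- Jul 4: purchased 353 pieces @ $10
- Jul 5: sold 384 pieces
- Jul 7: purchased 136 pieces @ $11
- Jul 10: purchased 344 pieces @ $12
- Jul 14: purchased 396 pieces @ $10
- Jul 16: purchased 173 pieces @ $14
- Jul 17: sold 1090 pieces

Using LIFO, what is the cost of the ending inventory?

Jul 5, 384 sold [LIFO — newest first]: 353 @ $10 + 31 @ $9 = $3,809
Jul 17, 1090 sold [LIFO — newest first]: 173 @ $14 + 396 @ $10 + 344 @ $12 + 136 @ $11 + 41 @ $9 = $12,375
Total COGS = $3,809 + $12,375 = $16,184
Ending inventory: 164 @ $8 + 313 @ $9 = $4,129
Check: goods available $20,313 = COGS $16,184 + ending $4,129

Ending inventory = $4,129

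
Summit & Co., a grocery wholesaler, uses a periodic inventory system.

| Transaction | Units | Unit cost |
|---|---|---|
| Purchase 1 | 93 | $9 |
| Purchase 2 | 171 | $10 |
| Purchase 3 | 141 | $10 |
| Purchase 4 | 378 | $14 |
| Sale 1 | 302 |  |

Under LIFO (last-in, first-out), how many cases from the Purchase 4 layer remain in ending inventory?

76

Sale 1 (302) [LIFO — newest first]: 302 @ $14 = $4,228
Ending inventory: 93 @ $9 + 171 @ $10 + 141 @ $10 + 76 @ $14 = $5,021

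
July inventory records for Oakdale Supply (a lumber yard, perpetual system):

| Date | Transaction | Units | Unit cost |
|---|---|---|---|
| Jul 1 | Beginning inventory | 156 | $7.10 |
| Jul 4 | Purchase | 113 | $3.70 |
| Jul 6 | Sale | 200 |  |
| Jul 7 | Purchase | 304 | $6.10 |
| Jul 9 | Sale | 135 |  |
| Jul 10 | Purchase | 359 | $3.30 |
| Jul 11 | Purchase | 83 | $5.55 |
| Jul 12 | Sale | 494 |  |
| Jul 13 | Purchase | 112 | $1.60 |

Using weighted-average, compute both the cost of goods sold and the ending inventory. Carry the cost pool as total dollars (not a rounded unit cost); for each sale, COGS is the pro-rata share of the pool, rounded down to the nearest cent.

After Jul 1: 156 on hand, pool $1,107.60 (≈ $7.1000 each)
After Jul 4: 269 on hand, pool $1,525.70 (≈ $5.6717 each)
Jul 6, sell 200: 200/269 × $1,525.70 → $1,134.34
After Jul 7: 373 on hand, pool $2,245.76 (≈ $6.0208 each)
Jul 9, sell 135: 135/373 × $2,245.76 → $812.80
After Jul 10: 597 on hand, pool $2,617.66 (≈ $4.3847 each)
After Jul 11: 680 on hand, pool $3,078.31 (≈ $4.5269 each)
Jul 12, sell 494: 494/680 × $3,078.31 → $2,236.30
After Jul 13: 298 on hand, pool $1,021.21 (≈ $3.4269 each)
Total COGS = $1,134.34 + $812.80 + $2,236.30 = $4,183.44
Ending inventory (cost pool remaining) = $1,021.21

COGS = $4,183.44; ending inventory = $1,021.21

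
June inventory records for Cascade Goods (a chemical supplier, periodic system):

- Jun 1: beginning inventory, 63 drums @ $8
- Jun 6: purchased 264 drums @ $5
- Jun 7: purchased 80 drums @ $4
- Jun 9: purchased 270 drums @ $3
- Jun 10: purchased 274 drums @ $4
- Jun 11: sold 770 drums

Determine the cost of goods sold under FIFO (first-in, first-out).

Jun 11, 770 sold [FIFO — oldest first]: 63 @ $8 + 264 @ $5 + 80 @ $4 + 270 @ $3 + 93 @ $4 = $3,326
Ending inventory: 181 @ $4 = $724
Check: goods available $4,050 = COGS $3,326 + ending $724

COGS = $3,326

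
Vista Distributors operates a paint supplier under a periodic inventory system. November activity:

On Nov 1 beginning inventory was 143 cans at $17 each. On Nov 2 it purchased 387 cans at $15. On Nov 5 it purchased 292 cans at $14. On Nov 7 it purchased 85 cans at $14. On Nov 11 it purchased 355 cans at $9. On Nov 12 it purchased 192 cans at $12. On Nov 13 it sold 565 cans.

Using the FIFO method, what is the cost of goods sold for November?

COGS = $8,726

Nov 13, 565 sold [FIFO — oldest first]: 143 @ $17 + 387 @ $15 + 35 @ $14 = $8,726
Ending inventory: 257 @ $14 + 85 @ $14 + 355 @ $9 + 192 @ $12 = $10,287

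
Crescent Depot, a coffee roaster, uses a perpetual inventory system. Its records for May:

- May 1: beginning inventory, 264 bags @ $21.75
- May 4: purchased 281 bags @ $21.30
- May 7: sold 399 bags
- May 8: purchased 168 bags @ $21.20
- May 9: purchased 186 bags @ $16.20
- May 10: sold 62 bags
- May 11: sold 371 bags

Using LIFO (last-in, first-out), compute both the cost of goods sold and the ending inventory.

COGS = $16,844.85; ending inventory = $1,457.25

May 7, 399 sold [LIFO — newest first]: 281 @ $21.30 + 118 @ $21.75 = $8,551.80
May 10, 62 sold [LIFO — newest first]: 62 @ $16.20 = $1,004.40
May 11, 371 sold [LIFO — newest first]: 124 @ $16.20 + 168 @ $21.20 + 79 @ $21.75 = $7,288.65
Total COGS = $8,551.80 + $1,004.40 + $7,288.65 = $16,844.85
Ending inventory: 67 @ $21.75 = $1,457.25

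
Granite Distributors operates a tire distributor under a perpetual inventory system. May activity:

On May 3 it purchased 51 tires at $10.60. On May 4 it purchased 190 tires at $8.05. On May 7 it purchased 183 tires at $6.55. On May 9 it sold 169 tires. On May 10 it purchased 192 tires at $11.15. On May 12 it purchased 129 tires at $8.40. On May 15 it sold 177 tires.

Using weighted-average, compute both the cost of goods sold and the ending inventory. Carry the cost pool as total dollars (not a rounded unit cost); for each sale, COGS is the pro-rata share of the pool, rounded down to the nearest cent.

COGS = $2,897.79; ending inventory = $3,595.36

After May 3: 51 on hand, pool $540.60 (≈ $10.6000 each)
After May 4: 241 on hand, pool $2,070.10 (≈ $8.5896 each)
After May 7: 424 on hand, pool $3,268.75 (≈ $7.7093 each)
May 9, sell 169: 169/424 × $3,268.75 → $1,302.87
After May 10: 447 on hand, pool $4,106.68 (≈ $9.1872 each)
After May 12: 576 on hand, pool $5,190.28 (≈ $9.0109 each)
May 15, sell 177: 177/576 × $5,190.28 → $1,594.92
Total COGS = $1,302.87 + $1,594.92 = $2,897.79
Ending inventory (cost pool remaining) = $3,595.36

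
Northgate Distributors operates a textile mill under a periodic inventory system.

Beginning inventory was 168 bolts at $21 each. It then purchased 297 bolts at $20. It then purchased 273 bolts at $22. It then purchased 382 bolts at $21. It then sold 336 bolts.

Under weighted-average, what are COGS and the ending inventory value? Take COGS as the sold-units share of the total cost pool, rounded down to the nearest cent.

Sale 1, sell 336: 336/1120 × $23,496.00 → $7,048.80
Ending inventory (cost pool remaining) = $16,447.20

COGS = $7,048.80; ending inventory = $16,447.20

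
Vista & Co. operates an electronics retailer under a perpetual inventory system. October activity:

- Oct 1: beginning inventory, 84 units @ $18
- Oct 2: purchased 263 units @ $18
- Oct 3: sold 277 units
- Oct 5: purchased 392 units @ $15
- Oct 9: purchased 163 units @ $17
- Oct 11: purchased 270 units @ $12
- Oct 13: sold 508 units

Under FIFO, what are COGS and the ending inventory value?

COGS = $12,908; ending inventory = $5,229

Oct 3, 277 sold [FIFO — oldest first]: 84 @ $18 + 193 @ $18 = $4,986
Oct 13, 508 sold [FIFO — oldest first]: 70 @ $18 + 392 @ $15 + 46 @ $17 = $7,922
Total COGS = $4,986 + $7,922 = $12,908
Ending inventory: 117 @ $17 + 270 @ $12 = $5,229
Check: goods available $18,137 = COGS $12,908 + ending $5,229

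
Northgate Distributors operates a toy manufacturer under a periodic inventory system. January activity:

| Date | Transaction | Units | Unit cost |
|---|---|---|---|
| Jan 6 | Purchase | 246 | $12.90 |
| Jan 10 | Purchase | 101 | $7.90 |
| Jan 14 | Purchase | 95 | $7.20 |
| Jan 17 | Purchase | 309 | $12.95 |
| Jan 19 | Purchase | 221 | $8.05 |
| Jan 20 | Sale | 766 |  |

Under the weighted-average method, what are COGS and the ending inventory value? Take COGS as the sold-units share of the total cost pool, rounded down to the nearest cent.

COGS = $8,224.17; ending inventory = $2,211.73

Jan 20, sell 766: 766/972 × $10,435.90 → $8,224.17
Ending inventory (cost pool remaining) = $2,211.73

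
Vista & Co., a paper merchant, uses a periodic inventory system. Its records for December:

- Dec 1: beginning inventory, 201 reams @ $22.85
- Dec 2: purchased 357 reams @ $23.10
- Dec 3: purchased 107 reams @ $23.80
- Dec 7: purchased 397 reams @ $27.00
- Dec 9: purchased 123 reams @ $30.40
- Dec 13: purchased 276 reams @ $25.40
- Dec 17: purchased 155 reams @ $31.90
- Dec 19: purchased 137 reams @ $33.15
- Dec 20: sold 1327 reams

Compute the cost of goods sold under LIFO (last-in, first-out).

Dec 20, 1327 sold [LIFO — newest first]: 137 @ $33.15 + 155 @ $31.90 + 276 @ $25.40 + 123 @ $30.40 + 397 @ $27.00 + 107 @ $23.80 + 132 @ $23.10 = $36,550.45
Ending inventory: 201 @ $22.85 + 225 @ $23.10 = $9,790.35

COGS = $36,550.45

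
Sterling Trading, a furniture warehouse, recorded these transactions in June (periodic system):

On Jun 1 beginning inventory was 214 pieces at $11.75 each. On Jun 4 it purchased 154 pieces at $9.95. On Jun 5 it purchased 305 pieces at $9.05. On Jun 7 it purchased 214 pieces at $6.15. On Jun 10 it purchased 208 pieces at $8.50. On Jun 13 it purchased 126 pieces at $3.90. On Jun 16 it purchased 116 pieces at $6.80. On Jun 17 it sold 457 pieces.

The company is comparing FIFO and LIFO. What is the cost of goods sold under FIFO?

COGS = $4,852.25

FIFO COGS: 214 @ $11.75 + 154 @ $9.95 + 89 @ $9.05 = $4,852.25
LIFO COGS: 116 @ $6.80 + 126 @ $3.90 + 208 @ $8.50 + 7 @ $6.15 = $3,091.25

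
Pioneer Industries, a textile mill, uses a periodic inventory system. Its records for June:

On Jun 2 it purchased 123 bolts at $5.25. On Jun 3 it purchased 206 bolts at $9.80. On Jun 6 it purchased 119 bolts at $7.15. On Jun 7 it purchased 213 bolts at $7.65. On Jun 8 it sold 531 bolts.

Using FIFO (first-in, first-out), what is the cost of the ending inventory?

Ending inventory = $994.50

Jun 8, 531 sold [FIFO — oldest first]: 123 @ $5.25 + 206 @ $9.80 + 119 @ $7.15 + 83 @ $7.65 = $4,150.35
Ending inventory: 130 @ $7.65 = $994.50
Check: goods available $5,144.85 = COGS $4,150.35 + ending $994.50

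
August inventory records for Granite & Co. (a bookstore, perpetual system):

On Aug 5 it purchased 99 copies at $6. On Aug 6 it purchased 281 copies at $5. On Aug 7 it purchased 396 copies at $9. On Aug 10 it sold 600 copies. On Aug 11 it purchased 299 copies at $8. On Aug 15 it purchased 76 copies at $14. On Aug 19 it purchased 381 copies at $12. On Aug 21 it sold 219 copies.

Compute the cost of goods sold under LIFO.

COGS = $7,212

Aug 10, 600 sold [LIFO — newest first]: 396 @ $9 + 204 @ $5 = $4,584
Aug 21, 219 sold [LIFO — newest first]: 219 @ $12 = $2,628
Total COGS = $4,584 + $2,628 = $7,212
Ending inventory: 99 @ $6 + 77 @ $5 + 299 @ $8 + 76 @ $14 + 162 @ $12 = $6,379
Check: goods available $13,591 = COGS $7,212 + ending $6,379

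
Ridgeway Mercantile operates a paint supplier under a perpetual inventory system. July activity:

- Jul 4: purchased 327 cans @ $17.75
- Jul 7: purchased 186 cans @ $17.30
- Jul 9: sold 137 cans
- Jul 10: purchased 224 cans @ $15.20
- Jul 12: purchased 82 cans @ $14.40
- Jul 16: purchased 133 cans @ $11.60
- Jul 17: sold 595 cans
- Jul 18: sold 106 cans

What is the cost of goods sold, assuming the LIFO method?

Jul 9, 137 sold [LIFO — newest first]: 137 @ $17.30 = $2,370.10
Jul 17, 595 sold [LIFO — newest first]: 133 @ $11.60 + 82 @ $14.40 + 224 @ $15.20 + 49 @ $17.30 + 107 @ $17.75 = $8,875.35
Jul 18, 106 sold [LIFO — newest first]: 106 @ $17.75 = $1,881.50
Total COGS = $2,370.10 + $8,875.35 + $1,881.50 = $13,126.95
Ending inventory: 114 @ $17.75 = $2,023.50

COGS = $13,126.95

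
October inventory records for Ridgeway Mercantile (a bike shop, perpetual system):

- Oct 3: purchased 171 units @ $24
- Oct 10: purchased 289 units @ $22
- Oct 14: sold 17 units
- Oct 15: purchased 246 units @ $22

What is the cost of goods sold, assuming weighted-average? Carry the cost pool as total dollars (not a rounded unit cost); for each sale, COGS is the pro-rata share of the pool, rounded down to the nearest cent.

After Oct 3: 171 on hand, pool $4,104.00 (≈ $24.0000 each)
After Oct 10: 460 on hand, pool $10,462.00 (≈ $22.7435 each)
Oct 14, sell 17: 17/460 × $10,462.00 → $386.63
After Oct 15: 689 on hand, pool $15,487.37 (≈ $22.4780 each)
Ending inventory (cost pool remaining) = $15,487.37
Check: goods available $15,874.00 = COGS $386.63 + ending $15,487.37

COGS = $386.63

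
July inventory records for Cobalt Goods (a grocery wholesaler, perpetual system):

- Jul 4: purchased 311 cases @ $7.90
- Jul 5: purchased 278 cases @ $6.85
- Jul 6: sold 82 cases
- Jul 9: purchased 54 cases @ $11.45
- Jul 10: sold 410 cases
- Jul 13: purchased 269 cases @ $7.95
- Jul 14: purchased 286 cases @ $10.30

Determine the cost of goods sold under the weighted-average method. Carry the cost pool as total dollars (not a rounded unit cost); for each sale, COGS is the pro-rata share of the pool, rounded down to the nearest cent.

After Jul 4: 311 on hand, pool $2,456.90 (≈ $7.9000 each)
After Jul 5: 589 on hand, pool $4,361.20 (≈ $7.4044 each)
Jul 6, sell 82: 82/589 × $4,361.20 → $607.16
After Jul 9: 561 on hand, pool $4,372.34 (≈ $7.7938 each)
Jul 10, sell 410: 410/561 × $4,372.34 → $3,195.47
After Jul 13: 420 on hand, pool $3,315.42 (≈ $7.8939 each)
After Jul 14: 706 on hand, pool $6,261.22 (≈ $8.8686 each)
Total COGS = $607.16 + $3,195.47 = $3,802.63
Ending inventory (cost pool remaining) = $6,261.22

COGS = $3,802.63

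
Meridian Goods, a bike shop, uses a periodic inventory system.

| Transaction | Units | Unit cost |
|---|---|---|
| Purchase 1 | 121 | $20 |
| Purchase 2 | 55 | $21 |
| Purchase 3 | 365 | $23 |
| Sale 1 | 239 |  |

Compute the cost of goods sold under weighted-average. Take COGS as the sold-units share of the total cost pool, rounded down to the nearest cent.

COGS = $5,288.04

Sale 1, sell 239: 239/541 × $11,970.00 → $5,288.04
Ending inventory (cost pool remaining) = $6,681.96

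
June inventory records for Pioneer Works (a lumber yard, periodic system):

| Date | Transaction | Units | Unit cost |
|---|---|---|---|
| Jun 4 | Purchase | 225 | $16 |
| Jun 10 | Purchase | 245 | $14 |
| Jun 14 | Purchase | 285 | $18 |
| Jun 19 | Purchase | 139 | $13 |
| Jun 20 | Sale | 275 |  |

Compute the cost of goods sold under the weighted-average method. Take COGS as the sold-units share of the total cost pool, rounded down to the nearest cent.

Jun 20, sell 275: 275/894 × $13,967.00 → $4,296.33
Ending inventory (cost pool remaining) = $9,670.67

COGS = $4,296.33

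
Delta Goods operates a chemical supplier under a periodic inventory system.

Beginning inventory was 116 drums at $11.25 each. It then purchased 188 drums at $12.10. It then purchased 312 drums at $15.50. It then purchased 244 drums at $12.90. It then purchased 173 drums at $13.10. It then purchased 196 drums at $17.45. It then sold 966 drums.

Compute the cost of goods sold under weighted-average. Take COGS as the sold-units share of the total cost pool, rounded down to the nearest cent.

COGS = $13,558.50

Sale 1, sell 966: 966/1229 × $17,249.90 → $13,558.50
Ending inventory (cost pool remaining) = $3,691.40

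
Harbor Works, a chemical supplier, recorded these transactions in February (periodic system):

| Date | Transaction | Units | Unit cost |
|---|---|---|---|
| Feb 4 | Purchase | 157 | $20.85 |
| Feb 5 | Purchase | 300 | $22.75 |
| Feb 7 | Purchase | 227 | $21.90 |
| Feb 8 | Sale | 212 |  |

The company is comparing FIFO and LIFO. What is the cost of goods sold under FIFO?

COGS = $4,524.70

FIFO COGS: 157 @ $20.85 + 55 @ $22.75 = $4,524.70
LIFO COGS: 212 @ $21.90 = $4,642.80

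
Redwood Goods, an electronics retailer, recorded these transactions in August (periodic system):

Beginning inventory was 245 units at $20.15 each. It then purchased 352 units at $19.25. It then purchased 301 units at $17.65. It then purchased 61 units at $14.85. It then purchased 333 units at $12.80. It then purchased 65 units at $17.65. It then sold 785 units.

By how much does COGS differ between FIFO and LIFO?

$2,921.55

FIFO COGS: 245 @ $20.15 + 352 @ $19.25 + 188 @ $17.65 = $15,030.95
LIFO COGS: 65 @ $17.65 + 333 @ $12.80 + 61 @ $14.85 + 301 @ $17.65 + 25 @ $19.25 = $12,109.40
Difference = |$15,030.95 − $12,109.40| = $2,921.55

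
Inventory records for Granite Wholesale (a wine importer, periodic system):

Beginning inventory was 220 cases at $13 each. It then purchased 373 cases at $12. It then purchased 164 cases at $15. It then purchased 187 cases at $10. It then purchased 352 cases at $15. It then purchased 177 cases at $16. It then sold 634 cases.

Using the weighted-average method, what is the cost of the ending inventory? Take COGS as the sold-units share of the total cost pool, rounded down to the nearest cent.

Ending inventory = $11,265.27

Sale 1, sell 634: 634/1473 × $19,778.00 → $8,512.73
Ending inventory (cost pool remaining) = $11,265.27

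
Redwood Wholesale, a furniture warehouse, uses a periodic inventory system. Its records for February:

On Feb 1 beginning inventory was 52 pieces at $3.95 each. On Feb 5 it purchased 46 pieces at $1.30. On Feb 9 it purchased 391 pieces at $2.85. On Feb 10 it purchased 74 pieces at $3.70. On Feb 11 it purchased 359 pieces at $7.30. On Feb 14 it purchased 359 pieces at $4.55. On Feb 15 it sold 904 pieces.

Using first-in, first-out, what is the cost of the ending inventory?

Feb 15, 904 sold [FIFO — oldest first]: 52 @ $3.95 + 46 @ $1.30 + 391 @ $2.85 + 74 @ $3.70 + 341 @ $7.30 = $4,142.65
Ending inventory: 18 @ $7.30 + 359 @ $4.55 = $1,764.85

Ending inventory = $1,764.85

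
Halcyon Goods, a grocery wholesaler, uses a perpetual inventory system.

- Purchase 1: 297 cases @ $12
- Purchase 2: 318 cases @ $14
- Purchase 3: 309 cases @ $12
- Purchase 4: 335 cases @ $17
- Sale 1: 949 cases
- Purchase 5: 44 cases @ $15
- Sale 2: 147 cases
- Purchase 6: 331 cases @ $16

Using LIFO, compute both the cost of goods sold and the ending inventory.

COGS = $15,595; ending inventory = $7,780

Sale 1 (949) [LIFO — newest first]: 335 @ $17 + 309 @ $12 + 305 @ $14 = $13,673
Sale 2 (147) [LIFO — newest first]: 44 @ $15 + 13 @ $14 + 90 @ $12 = $1,922
Total COGS = $13,673 + $1,922 = $15,595
Ending inventory: 207 @ $12 + 331 @ $16 = $7,780
Check: goods available $23,375 = COGS $15,595 + ending $7,780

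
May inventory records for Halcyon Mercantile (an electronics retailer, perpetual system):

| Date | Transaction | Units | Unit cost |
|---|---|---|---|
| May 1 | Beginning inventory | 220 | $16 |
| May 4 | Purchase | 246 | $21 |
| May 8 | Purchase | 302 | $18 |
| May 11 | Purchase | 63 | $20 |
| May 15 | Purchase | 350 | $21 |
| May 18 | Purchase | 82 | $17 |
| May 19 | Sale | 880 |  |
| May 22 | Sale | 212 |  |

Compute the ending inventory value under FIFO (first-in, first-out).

May 19, 880 sold [FIFO — oldest first]: 220 @ $16 + 246 @ $21 + 302 @ $18 + 63 @ $20 + 49 @ $21 = $16,411
May 22, 212 sold [FIFO — oldest first]: 212 @ $21 = $4,452
Total COGS = $16,411 + $4,452 = $20,863
Ending inventory: 89 @ $21 + 82 @ $17 = $3,263
Check: goods available $24,126 = COGS $20,863 + ending $3,263

Ending inventory = $3,263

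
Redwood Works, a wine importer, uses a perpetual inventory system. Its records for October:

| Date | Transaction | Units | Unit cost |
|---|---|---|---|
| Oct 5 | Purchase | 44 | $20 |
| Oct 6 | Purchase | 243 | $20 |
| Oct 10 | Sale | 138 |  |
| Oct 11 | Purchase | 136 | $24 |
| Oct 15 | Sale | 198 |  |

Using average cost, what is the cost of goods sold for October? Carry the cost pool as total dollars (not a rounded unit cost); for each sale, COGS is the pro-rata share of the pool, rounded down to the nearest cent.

After Oct 5: 44 on hand, pool $880.00 (≈ $20.0000 each)
After Oct 6: 287 on hand, pool $5,740.00 (≈ $20.0000 each)
Oct 10, sell 138: 138/287 × $5,740.00 → $2,760.00
After Oct 11: 285 on hand, pool $6,244.00 (≈ $21.9088 each)
Oct 15, sell 198: 198/285 × $6,244.00 → $4,337.93
Total COGS = $2,760.00 + $4,337.93 = $7,097.93
Ending inventory (cost pool remaining) = $1,906.07

COGS = $7,097.93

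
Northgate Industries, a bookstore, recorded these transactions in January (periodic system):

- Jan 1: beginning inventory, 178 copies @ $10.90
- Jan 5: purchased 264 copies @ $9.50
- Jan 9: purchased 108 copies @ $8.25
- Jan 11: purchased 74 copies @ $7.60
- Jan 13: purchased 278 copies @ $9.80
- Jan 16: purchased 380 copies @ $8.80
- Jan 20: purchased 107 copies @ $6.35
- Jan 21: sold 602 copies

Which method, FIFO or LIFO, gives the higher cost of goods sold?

FIFO

FIFO COGS: 178 @ $10.90 + 264 @ $9.50 + 108 @ $8.25 + 52 @ $7.60 = $5,734.40
LIFO COGS: 107 @ $6.35 + 380 @ $8.80 + 115 @ $9.80 = $5,150.45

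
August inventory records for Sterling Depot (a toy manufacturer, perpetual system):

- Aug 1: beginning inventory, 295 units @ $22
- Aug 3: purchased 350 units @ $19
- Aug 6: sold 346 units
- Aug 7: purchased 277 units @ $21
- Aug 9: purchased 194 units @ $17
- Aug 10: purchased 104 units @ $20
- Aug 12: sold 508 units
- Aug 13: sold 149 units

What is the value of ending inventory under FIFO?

Ending inventory = $4,001

Aug 6, 346 sold [FIFO — oldest first]: 295 @ $22 + 51 @ $19 = $7,459
Aug 12, 508 sold [FIFO — oldest first]: 299 @ $19 + 209 @ $21 = $10,070
Aug 13, 149 sold [FIFO — oldest first]: 68 @ $21 + 81 @ $17 = $2,805
Total COGS = $7,459 + $10,070 + $2,805 = $20,334
Ending inventory: 113 @ $17 + 104 @ $20 = $4,001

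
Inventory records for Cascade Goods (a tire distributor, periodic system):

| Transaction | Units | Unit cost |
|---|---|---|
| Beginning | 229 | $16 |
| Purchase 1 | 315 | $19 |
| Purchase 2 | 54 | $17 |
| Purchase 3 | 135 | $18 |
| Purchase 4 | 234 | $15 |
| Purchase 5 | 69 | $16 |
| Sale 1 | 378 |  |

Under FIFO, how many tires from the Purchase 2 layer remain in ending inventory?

Sale 1 (378) [FIFO — oldest first]: 229 @ $16 + 149 @ $19 = $6,495
Ending inventory: 166 @ $19 + 54 @ $17 + 135 @ $18 + 234 @ $15 + 69 @ $16 = $11,116
Check: goods available $17,611 = COGS $6,495 + ending $11,116

54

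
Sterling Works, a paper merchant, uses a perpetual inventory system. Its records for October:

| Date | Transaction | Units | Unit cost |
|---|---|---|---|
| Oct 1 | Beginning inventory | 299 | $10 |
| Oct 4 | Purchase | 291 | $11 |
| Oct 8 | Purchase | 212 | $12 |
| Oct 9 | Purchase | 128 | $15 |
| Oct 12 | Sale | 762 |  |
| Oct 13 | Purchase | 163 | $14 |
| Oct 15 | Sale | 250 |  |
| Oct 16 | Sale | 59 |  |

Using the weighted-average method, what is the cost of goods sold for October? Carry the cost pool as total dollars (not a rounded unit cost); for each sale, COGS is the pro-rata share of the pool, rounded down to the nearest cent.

After Oct 1: 299 on hand, pool $2,990.00 (≈ $10.0000 each)
After Oct 4: 590 on hand, pool $6,191.00 (≈ $10.4932 each)
After Oct 8: 802 on hand, pool $8,735.00 (≈ $10.8915 each)
After Oct 9: 930 on hand, pool $10,655.00 (≈ $11.4570 each)
Oct 12, sell 762: 762/930 × $10,655.00 → $8,730.22
After Oct 13: 331 on hand, pool $4,206.78 (≈ $12.7093 each)
Oct 15, sell 250: 250/331 × $4,206.78 → $3,177.32
Oct 16, sell 59: 59/81 × $1,029.46 → $749.85
Total COGS = $8,730.22 + $3,177.32 + $749.85 = $12,657.39
Ending inventory (cost pool remaining) = $279.61
Check: goods available $12,937.00 = COGS $12,657.39 + ending $279.61

COGS = $12,657.39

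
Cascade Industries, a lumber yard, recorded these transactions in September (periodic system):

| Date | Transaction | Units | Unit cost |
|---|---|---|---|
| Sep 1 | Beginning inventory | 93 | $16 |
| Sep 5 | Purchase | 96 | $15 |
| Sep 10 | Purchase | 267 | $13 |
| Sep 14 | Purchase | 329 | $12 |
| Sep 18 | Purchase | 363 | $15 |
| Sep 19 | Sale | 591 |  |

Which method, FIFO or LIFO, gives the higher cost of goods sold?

LIFO

FIFO COGS: 93 @ $16 + 96 @ $15 + 267 @ $13 + 135 @ $12 = $8,019
LIFO COGS: 363 @ $15 + 228 @ $12 = $8,181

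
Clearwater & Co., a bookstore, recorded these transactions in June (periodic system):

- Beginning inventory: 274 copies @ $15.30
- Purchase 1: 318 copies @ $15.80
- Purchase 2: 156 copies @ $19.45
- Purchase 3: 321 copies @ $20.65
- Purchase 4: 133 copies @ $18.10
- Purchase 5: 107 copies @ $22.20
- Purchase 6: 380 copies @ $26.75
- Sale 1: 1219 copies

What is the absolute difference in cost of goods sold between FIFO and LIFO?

$4,874.00

FIFO COGS: 274 @ $15.30 + 318 @ $15.80 + 156 @ $19.45 + 321 @ $20.65 + 133 @ $18.10 + 17 @ $22.20 = $21,664.15
LIFO COGS: 380 @ $26.75 + 107 @ $22.20 + 133 @ $18.10 + 321 @ $20.65 + 156 @ $19.45 + 122 @ $15.80 = $26,538.15
Difference = |$21,664.15 − $26,538.15| = $4,874.00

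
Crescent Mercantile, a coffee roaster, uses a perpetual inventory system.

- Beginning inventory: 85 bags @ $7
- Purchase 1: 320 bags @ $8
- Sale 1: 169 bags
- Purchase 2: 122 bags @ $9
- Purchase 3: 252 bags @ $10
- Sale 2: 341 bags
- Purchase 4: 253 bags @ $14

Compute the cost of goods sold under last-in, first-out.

COGS = $4,673

Sale 1 (169) [LIFO — newest first]: 169 @ $8 = $1,352
Sale 2 (341) [LIFO — newest first]: 252 @ $10 + 89 @ $9 = $3,321
Total COGS = $1,352 + $3,321 = $4,673
Ending inventory: 85 @ $7 + 151 @ $8 + 33 @ $9 + 253 @ $14 = $5,642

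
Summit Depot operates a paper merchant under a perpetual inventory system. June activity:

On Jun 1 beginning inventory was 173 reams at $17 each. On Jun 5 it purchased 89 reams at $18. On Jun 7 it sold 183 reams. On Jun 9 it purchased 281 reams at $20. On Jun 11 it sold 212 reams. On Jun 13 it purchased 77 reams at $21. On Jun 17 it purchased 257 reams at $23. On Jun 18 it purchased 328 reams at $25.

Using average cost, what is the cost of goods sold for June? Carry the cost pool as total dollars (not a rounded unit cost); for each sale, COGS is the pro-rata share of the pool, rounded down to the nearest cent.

COGS = $7,289.39

After Jun 1: 173 on hand, pool $2,941.00 (≈ $17.0000 each)
After Jun 5: 262 on hand, pool $4,543.00 (≈ $17.3397 each)
Jun 7, sell 183: 183/262 × $4,543.00 → $3,173.16
After Jun 9: 360 on hand, pool $6,989.84 (≈ $19.4162 each)
Jun 11, sell 212: 212/360 × $6,989.84 → $4,116.23
After Jun 13: 225 on hand, pool $4,490.61 (≈ $19.9583 each)
After Jun 17: 482 on hand, pool $10,401.61 (≈ $21.5801 each)
After Jun 18: 810 on hand, pool $18,601.61 (≈ $22.9650 each)
Total COGS = $3,173.16 + $4,116.23 = $7,289.39
Ending inventory (cost pool remaining) = $18,601.61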